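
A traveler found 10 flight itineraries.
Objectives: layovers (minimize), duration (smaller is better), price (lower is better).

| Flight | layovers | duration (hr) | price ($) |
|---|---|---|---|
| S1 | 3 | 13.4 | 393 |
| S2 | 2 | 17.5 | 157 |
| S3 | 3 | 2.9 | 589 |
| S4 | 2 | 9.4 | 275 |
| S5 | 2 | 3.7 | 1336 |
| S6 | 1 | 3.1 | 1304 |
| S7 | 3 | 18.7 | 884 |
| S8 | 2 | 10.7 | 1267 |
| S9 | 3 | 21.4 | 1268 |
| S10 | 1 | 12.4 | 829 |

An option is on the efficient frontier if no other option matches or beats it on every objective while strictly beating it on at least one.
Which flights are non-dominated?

S2, S3, S4, S6, S10

S1: dominated by S4 (layovers 2≤3, duration 9.4≤13.4, price 275≤393).
S2: not dominated (best price).
S3: not dominated (best duration).
S4: not dominated.
S5: dominated by S6 (layovers 1≤2, duration 3.1≤3.7, price 1304≤1336).
S6: not dominated.
S7: dominated by S1 (layovers 3≤3, duration 13.4≤18.7, price 393≤884).
S8: dominated by S4 (layovers 2≤2, duration 9.4≤10.7, price 275≤1267).
S9: dominated by S1 (layovers 3≤3, duration 13.4≤21.4, price 393≤1268).
S10: not dominated.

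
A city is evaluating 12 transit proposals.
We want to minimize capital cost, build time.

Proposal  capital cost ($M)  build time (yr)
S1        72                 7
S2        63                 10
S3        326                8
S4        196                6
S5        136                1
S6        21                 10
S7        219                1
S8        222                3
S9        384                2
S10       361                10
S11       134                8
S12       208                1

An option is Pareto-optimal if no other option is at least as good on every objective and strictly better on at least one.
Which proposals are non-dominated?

S1: not dominated.
S2: dominated by S6 (capital cost 21≤63, build time 10≤10).
S3: dominated by S1 (capital cost 72≤326, build time 7≤8).
S4: dominated by S5 (capital cost 136≤196, build time 1≤6).
S5: not dominated.
S6: not dominated (best capital cost).
S7: dominated by S5 (capital cost 136≤219, build time 1≤1).
S8: dominated by S5 (capital cost 136≤222, build time 1≤3).
S9: dominated by S5 (capital cost 136≤384, build time 1≤2).
S10: dominated by S1 (capital cost 72≤361, build time 7≤10).
S11: dominated by S1 (capital cost 72≤134, build time 7≤8).
S12: dominated by S5 (capital cost 136≤208, build time 1≤1).

S1, S5, S6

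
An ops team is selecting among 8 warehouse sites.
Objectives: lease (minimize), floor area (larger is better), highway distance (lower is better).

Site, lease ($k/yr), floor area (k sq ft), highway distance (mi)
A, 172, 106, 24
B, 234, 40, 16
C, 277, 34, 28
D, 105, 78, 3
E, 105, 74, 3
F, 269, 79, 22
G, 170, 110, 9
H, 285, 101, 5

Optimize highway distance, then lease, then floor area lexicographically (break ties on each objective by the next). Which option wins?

D

First minimize highway distance: best is 3, kept {D, E}.
Then minimize lease: best is 105, kept {D, E}.
Then maximize floor area: best is 78, kept {D}.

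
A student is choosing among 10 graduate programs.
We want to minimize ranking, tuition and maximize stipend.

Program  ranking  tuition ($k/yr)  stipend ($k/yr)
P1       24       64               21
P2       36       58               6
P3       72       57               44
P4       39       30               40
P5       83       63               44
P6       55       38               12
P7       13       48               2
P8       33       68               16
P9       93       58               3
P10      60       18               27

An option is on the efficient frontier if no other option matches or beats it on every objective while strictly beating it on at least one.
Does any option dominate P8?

Yes

P1 vs P8: ranking 24≤33, tuition 64≤68, stipend 21≥16 — P1 is at least as good on every objective and strictly better on at least one, so P1 dominates P8.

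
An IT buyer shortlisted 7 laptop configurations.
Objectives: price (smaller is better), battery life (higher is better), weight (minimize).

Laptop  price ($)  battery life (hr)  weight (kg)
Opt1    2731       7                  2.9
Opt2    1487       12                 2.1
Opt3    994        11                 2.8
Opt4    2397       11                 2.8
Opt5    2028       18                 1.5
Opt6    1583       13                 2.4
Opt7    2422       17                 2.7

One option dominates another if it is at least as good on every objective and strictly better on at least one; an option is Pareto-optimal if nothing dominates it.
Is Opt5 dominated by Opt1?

Opt1 vs Opt5: Opt1 is worse on price (2731 vs 2028), so it does not dominate Opt5.

No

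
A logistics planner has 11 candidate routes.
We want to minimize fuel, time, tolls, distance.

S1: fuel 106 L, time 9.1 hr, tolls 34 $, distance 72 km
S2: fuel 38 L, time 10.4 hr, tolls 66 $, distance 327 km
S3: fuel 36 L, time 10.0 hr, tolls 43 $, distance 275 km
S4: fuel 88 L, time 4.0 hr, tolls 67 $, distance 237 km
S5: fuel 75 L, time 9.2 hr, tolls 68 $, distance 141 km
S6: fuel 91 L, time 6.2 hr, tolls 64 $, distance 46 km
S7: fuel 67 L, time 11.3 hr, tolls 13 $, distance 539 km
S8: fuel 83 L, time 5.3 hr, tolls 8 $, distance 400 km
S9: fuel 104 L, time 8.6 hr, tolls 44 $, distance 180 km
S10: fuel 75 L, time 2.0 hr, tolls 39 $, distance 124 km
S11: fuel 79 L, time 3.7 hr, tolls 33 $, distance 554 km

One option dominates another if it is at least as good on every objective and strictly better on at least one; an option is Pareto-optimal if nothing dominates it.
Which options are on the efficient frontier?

S1, S3, S6, S7, S8, S10, S11

S1: not dominated.
S2: dominated by S3 (fuel 36≤38, time 10.0≤10.4, tolls 43≤66, distance 275≤327).
S3: not dominated (best fuel).
S4: dominated by S10 (fuel 75≤88, time 2.0≤4.0, tolls 39≤67, distance 124≤237).
S5: dominated by S10 (fuel 75≤75, time 2.0≤9.2, tolls 39≤68, distance 124≤141).
S6: not dominated (best distance).
S7: not dominated.
S8: not dominated (best tolls).
S9: dominated by S10 (fuel 75≤104, time 2.0≤8.6, tolls 39≤44, distance 124≤180).
S10: not dominated (best time).
S11: not dominated.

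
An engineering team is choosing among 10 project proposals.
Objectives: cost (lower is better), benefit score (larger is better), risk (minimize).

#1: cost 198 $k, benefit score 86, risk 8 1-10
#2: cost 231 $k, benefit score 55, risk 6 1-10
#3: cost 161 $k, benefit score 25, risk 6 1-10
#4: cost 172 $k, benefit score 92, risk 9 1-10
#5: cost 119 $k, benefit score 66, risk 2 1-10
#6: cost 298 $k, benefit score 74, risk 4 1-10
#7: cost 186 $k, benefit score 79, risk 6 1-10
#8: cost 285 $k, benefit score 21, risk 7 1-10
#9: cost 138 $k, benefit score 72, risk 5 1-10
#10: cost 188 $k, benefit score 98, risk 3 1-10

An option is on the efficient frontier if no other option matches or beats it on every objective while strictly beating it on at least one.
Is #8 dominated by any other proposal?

Yes

#2 vs #8: cost 231≤285, benefit score 55≥21, risk 6≤7 — #2 is at least as good on every objective and strictly better on at least one, so #2 dominates #8.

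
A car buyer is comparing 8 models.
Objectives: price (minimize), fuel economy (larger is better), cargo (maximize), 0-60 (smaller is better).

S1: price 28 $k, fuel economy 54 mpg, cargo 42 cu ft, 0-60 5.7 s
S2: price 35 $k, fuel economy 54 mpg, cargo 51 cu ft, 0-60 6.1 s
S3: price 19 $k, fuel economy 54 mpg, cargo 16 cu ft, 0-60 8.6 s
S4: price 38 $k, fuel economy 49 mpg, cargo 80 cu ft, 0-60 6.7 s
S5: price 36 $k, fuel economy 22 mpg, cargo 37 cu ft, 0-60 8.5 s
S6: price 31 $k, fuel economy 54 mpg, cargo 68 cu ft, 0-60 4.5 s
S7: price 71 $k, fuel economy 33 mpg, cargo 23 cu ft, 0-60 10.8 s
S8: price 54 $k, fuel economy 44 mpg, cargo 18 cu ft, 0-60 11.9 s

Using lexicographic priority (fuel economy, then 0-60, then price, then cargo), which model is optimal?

S6

First maximize fuel economy: best is 54, kept {S1, S2, S3, S6}.
Then minimize 0-60: best is 4.5, kept {S6}.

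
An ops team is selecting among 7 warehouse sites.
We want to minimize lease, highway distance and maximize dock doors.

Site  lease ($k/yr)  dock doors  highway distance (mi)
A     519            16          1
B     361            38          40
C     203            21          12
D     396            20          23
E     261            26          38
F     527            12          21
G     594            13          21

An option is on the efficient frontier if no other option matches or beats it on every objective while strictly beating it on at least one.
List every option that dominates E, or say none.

A: worse on lease (519 vs 261).
B: worse on lease (361 vs 261).
C: worse on dock doors (21 vs 26).
D: worse on lease (396 vs 261).
F: worse on lease (527 vs 261).
G: worse on lease (594 vs 261).
No option dominates E.

none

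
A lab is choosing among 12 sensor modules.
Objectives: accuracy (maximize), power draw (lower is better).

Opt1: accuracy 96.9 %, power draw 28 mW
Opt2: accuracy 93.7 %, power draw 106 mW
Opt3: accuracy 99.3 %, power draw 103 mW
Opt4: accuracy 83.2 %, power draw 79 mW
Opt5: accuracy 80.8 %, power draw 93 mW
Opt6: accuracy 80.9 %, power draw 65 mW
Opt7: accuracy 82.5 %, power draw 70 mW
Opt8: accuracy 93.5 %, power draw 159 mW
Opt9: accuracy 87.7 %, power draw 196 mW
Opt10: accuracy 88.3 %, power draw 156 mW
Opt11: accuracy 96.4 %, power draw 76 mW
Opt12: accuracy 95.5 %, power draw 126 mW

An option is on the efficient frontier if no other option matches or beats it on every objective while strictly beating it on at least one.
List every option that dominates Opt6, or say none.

Opt1: accuracy 96.9≥80.9, power draw 28≤65 — dominates Opt6.
Others (Opt2, Opt3, Opt4, Opt5, Opt7, Opt8, Opt9, Opt10, Opt11, Opt12) are each worse than Opt6 on at least one objective.

Opt1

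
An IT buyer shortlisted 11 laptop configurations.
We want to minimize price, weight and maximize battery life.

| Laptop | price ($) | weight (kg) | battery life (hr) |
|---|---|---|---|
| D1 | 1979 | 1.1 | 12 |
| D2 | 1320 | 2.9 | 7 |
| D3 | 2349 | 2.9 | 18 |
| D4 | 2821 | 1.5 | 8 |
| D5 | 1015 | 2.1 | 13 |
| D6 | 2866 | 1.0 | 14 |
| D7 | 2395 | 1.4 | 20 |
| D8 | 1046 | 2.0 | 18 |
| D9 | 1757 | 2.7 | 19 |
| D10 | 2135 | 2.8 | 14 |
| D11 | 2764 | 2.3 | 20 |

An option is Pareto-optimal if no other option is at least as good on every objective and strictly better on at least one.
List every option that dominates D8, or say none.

none

D1: worse on price (1979 vs 1046).
D2: worse on price (1320 vs 1046).
D3: worse on price (2349 vs 1046).
D4: worse on price (2821 vs 1046).
D5: worse on weight (2.1 vs 2.0).
D6: worse on price (2866 vs 1046).
D7: worse on price (2395 vs 1046).
D9: worse on price (1757 vs 1046).
D10: worse on price (2135 vs 1046).
D11: worse on price (2764 vs 1046).
No option dominates D8.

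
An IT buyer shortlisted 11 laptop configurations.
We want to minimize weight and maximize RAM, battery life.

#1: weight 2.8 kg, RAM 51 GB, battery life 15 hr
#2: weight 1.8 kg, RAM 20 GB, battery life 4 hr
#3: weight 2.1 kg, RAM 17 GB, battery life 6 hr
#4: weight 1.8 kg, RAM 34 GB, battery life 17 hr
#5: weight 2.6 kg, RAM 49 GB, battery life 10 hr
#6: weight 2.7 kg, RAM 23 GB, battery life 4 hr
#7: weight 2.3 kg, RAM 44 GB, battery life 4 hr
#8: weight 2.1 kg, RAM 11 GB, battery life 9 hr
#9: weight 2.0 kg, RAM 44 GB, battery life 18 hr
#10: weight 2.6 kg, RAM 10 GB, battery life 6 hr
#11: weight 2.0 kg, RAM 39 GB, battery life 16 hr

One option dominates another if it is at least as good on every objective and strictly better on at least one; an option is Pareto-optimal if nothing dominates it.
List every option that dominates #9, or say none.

#1: worse on weight (2.8 vs 2.0).
#2: worse on RAM (20 vs 44).
#3: worse on weight (2.1 vs 2.0).
#4: worse on RAM (34 vs 44).
#5: worse on weight (2.6 vs 2.0).
#6: worse on weight (2.7 vs 2.0).
#7: worse on weight (2.3 vs 2.0).
#8: worse on weight (2.1 vs 2.0).
#10: worse on weight (2.6 vs 2.0).
#11: worse on RAM (39 vs 44).
No option dominates #9.

none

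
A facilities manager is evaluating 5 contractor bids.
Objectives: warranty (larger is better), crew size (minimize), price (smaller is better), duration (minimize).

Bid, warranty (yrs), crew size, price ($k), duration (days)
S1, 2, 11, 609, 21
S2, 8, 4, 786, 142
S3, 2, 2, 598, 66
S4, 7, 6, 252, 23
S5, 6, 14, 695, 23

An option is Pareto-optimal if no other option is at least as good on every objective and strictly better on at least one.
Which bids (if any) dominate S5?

S4

S4: warranty 7≥6, crew size 6≤14, price 252≤695, duration 23≤23 — dominates S5.
Others (S1, S2, S3) are each worse than S5 on at least one objective.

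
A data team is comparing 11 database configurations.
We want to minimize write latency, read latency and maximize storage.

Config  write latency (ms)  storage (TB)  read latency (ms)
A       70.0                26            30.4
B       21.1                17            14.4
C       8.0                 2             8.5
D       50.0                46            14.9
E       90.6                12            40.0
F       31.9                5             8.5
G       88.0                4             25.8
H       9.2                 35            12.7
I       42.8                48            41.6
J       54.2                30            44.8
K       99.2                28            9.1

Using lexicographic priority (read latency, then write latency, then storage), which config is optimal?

C

First minimize read latency: best is 8.5, kept {C, F}.
Then minimize write latency: best is 8.0, kept {C}.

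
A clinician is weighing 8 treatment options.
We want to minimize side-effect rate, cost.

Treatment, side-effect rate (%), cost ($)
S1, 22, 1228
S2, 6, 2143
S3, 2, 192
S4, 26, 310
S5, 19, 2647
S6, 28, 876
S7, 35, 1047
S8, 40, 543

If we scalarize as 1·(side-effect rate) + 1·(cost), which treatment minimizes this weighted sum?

S3

S1: 1·22 + 1·1228 = 1250
S2: 1·6 + 1·2143 = 2149
S3: 1·2 + 1·192 = 194
S4: 1·26 + 1·310 = 336
S5: 1·19 + 1·2647 = 2666
S6: 1·28 + 1·876 = 904
S7: 1·35 + 1·1047 = 1082
S8: 1·40 + 1·543 = 583
Lowest: S3 at 194.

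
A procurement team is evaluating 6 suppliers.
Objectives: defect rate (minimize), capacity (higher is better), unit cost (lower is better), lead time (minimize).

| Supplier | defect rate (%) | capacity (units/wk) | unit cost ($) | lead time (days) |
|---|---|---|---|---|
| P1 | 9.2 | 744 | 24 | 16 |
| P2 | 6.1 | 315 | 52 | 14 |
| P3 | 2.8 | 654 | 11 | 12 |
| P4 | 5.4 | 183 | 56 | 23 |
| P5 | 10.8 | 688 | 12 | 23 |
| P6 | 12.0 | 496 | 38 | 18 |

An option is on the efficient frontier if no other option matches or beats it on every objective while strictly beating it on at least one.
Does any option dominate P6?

Yes

P1 vs P6: defect rate 9.2≤12.0, capacity 744≥496, unit cost 24≤38, lead time 16≤18 — P1 is at least as good on every objective and strictly better on at least one, so P1 dominates P6.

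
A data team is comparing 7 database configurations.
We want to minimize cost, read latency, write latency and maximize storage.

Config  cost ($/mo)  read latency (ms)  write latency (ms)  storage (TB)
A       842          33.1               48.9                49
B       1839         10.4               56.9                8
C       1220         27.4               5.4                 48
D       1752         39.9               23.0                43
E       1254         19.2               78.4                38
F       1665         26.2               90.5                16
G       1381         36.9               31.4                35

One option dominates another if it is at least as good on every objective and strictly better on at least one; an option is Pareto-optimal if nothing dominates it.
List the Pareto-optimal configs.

A: not dominated (best cost).
B: not dominated (best read latency).
C: not dominated (best write latency).
D: dominated by C (cost 1220≤1752, read latency 27.4≤39.9, write latency 5.4≤23.0, storage 48≥43).
E: not dominated.
F: dominated by E (cost 1254≤1665, read latency 19.2≤26.2, write latency 78.4≤90.5, storage 38≥16).
G: dominated by C (cost 1220≤1381, read latency 27.4≤36.9, write latency 5.4≤31.4, storage 48≥35).

A, B, C, E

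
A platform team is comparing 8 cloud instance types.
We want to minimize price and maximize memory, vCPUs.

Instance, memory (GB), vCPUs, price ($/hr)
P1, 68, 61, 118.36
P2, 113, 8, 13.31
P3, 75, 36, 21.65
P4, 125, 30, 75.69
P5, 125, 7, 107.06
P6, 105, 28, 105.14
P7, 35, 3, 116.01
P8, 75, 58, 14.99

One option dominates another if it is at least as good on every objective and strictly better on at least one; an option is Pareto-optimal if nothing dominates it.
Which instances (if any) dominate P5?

P4

P4: memory 125≥125, vCPUs 30≥7, price 75.69≤107.06 — dominates P5.
Others (P1, P2, P3, P6, P7, P8) are each worse than P5 on at least one objective.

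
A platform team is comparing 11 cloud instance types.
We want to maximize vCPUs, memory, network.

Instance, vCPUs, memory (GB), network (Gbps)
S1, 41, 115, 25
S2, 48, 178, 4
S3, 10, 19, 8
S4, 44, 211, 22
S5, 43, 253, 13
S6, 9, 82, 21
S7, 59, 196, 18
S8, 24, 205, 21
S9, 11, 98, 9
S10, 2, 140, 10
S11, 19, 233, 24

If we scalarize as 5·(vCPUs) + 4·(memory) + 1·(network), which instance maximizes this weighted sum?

S5

S1: 5·41 + 4·115 + 1·25 = 690
S2: 5·48 + 4·178 + 1·4 = 956
S3: 5·10 + 4·19 + 1·8 = 134
S4: 5·44 + 4·211 + 1·22 = 1086
S5: 5·43 + 4·253 + 1·13 = 1240
S6: 5·9 + 4·82 + 1·21 = 394
S7: 5·59 + 4·196 + 1·18 = 1097
S8: 5·24 + 4·205 + 1·21 = 961
S9: 5·11 + 4·98 + 1·9 = 456
S10: 5·2 + 4·140 + 1·10 = 580
S11: 5·19 + 4·233 + 1·24 = 1051
Highest: S5 at 1240.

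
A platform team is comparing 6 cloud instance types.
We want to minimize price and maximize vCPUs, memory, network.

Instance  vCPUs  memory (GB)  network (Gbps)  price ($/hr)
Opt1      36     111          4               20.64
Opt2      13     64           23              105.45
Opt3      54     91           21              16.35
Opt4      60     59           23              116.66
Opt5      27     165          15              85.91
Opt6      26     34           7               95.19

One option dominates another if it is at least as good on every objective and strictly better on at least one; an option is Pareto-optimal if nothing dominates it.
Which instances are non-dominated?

Opt1: not dominated.
Opt2: not dominated.
Opt3: not dominated (best price).
Opt4: not dominated (best vCPUs).
Opt5: not dominated (best memory).
Opt6: dominated by Opt3 (vCPUs 54≥26, memory 91≥34, network 21≥7, price 16.35≤95.19).

Opt1, Opt2, Opt3, Opt4, Opt5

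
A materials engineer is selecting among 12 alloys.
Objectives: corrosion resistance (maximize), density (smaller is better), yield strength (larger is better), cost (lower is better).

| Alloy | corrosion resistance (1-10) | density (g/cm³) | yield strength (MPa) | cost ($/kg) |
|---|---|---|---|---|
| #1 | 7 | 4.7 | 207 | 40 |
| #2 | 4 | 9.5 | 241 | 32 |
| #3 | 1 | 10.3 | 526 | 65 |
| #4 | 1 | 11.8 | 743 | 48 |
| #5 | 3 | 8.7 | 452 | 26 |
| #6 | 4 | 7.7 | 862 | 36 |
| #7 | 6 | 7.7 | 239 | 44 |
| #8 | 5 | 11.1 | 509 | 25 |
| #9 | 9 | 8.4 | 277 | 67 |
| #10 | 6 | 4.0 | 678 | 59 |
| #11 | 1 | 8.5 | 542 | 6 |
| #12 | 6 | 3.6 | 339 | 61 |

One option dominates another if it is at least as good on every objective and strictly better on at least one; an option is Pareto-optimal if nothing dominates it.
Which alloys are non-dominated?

#1: not dominated.
#2: not dominated.
#3: dominated by #6 (corrosion resistance 4≥1, density 7.7≤10.3, yield strength 862≥526, cost 36≤65).
#4: dominated by #6 (corrosion resistance 4≥1, density 7.7≤11.8, yield strength 862≥743, cost 36≤48).
#5: not dominated.
#6: not dominated (best yield strength).
#7: not dominated.
#8: not dominated.
#9: not dominated (best corrosion resistance).
#10: not dominated.
#11: not dominated (best cost).
#12: not dominated (best density).

#1, #2, #5, #6, #7, #8, #9, #10, #11, #12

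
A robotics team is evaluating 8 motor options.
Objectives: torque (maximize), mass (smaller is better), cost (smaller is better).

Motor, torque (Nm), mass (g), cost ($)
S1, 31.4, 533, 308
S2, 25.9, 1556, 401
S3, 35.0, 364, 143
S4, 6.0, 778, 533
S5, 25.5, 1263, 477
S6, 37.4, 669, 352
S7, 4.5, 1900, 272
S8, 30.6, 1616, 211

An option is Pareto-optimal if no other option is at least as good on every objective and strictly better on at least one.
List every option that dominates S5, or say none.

S1, S3, S6

S1: torque 31.4≥25.5, mass 533≤1263, cost 308≤477 — dominates S5.
S3: torque 35.0≥25.5, mass 364≤1263, cost 143≤477 — dominates S5.
S6: torque 37.4≥25.5, mass 669≤1263, cost 352≤477 — dominates S5.
Others (S2, S4, S7, S8) are each worse than S5 on at least one objective.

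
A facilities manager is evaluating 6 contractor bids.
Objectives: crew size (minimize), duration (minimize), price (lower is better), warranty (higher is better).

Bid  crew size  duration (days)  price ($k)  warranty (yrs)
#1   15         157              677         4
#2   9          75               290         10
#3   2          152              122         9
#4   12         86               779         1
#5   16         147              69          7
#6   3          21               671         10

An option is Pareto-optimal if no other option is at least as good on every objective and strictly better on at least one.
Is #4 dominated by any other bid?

#2 vs #4: crew size 9≤12, duration 75≤86, price 290≤779, warranty 10≥1 — #2 is at least as good on every objective and strictly better on at least one, so #2 dominates #4.

Yes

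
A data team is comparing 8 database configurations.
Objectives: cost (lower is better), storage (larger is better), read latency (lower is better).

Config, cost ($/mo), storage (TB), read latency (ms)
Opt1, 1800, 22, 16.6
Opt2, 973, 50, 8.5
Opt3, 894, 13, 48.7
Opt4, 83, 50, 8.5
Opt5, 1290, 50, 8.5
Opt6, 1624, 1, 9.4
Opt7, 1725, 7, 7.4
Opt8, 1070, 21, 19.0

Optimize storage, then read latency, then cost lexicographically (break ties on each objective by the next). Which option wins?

Opt4

First maximize storage: best is 50, kept {Opt2, Opt4, Opt5}.
Then minimize read latency: best is 8.5, kept {Opt2, Opt4, Opt5}.
Then minimize cost: best is 83, kept {Opt4}.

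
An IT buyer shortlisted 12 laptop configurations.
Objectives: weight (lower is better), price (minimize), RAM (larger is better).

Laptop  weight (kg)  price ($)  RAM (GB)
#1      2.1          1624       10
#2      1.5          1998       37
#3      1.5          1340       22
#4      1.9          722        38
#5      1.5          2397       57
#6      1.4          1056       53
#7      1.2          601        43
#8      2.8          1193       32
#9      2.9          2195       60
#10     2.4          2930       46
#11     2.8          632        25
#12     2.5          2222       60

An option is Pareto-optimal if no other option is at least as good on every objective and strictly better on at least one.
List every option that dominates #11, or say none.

#7: weight 1.2≤2.8, price 601≤632, RAM 43≥25 — dominates #11.
Others (#1, #2, #3, #4, #5, #6, #8, #9, #10, #12) are each worse than #11 on at least one objective.

#7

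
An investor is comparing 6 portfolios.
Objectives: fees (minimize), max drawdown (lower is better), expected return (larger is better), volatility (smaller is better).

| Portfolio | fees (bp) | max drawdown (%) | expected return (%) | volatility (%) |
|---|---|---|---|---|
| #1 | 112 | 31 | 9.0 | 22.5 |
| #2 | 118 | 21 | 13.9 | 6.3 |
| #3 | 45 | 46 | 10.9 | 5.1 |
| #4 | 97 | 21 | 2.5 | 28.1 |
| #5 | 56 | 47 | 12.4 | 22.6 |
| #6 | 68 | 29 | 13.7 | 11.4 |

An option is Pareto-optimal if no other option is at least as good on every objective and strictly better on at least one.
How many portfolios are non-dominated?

5

#1: dominated by #6 (fees 68≤112, max drawdown 29≤31, expected return 13.7≥9.0, volatility 11.4≤22.5).
#2: not dominated (best expected return).
#3: not dominated (best fees).
#4: not dominated.
#5: not dominated.
#6: not dominated.
Pareto-optimal: #2, #3, #4, #5, #6 → 5.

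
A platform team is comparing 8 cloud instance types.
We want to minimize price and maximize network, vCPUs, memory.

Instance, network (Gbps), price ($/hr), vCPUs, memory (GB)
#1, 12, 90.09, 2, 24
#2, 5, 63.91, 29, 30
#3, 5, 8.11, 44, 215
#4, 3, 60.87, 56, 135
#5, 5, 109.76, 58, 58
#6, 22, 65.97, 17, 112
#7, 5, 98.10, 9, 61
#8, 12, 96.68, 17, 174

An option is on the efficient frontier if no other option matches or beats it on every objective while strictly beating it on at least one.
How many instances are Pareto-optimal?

#1: dominated by #6 (network 22≥12, price 65.97≤90.09, vCPUs 17≥2, memory 112≥24).
#2: dominated by #3 (network 5≥5, price 8.11≤63.91, vCPUs 44≥29, memory 215≥30).
#3: not dominated (best price).
#4: not dominated.
#5: not dominated (best vCPUs).
#6: not dominated (best network).
#7: dominated by #3 (network 5≥5, price 8.11≤98.10, vCPUs 44≥9, memory 215≥61).
#8: not dominated.
Pareto-optimal: #3, #4, #5, #6, #8 → 5.

5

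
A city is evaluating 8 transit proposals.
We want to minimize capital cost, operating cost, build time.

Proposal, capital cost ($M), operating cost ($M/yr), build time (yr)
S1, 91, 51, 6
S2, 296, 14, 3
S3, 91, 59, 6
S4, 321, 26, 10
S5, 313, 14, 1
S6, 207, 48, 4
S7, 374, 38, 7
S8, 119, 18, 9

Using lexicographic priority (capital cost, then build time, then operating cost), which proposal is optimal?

S1

First minimize capital cost: best is 91, kept {S1, S3}.
Then minimize build time: best is 6, kept {S1, S3}.
Then minimize operating cost: best is 51, kept {S1}.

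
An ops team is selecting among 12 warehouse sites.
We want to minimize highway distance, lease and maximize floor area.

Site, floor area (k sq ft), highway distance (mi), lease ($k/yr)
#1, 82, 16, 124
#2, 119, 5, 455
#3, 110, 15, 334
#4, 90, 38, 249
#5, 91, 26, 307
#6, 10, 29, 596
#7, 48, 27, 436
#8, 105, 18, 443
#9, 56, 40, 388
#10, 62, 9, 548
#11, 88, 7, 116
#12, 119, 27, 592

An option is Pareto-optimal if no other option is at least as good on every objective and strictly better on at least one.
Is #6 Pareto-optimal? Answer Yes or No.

#1 vs #6: floor area 82≥10, highway distance 16≤29, lease 124≤596 — #1 is at least as good on every objective and strictly better on at least one, so #1 dominates #6.

No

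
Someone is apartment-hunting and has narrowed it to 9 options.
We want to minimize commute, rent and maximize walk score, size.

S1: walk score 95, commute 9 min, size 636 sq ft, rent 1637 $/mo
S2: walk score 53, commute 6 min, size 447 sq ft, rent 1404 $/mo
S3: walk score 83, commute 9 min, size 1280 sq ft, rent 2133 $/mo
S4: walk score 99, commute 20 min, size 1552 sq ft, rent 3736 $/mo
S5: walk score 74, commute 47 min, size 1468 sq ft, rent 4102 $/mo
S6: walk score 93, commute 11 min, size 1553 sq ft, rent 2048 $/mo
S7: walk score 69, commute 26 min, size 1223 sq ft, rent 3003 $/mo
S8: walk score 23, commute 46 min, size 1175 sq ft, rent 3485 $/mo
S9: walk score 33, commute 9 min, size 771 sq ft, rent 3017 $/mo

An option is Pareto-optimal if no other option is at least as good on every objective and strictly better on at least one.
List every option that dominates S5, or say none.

S4, S6

S4: walk score 99≥74, commute 20≤47, size 1552≥1468, rent 3736≤4102 — dominates S5.
S6: walk score 93≥74, commute 11≤47, size 1553≥1468, rent 2048≤4102 — dominates S5.
Others (S1, S2, S3, S7, S8, S9) are each worse than S5 on at least one objective.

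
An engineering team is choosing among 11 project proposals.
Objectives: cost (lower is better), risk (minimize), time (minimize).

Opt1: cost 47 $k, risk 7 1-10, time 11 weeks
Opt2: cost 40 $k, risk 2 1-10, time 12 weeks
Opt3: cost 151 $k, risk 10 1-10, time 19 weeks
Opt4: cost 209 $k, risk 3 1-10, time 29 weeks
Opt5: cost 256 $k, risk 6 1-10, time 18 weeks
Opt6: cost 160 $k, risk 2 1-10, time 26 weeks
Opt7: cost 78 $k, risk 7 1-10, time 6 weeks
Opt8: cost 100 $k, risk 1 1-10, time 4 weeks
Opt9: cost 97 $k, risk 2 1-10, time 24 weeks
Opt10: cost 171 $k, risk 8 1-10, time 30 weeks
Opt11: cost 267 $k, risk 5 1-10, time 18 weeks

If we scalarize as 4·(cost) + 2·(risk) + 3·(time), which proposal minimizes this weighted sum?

Opt1: 4·47 + 2·7 + 3·11 = 235
Opt2: 4·40 + 2·2 + 3·12 = 200
Opt3: 4·151 + 2·10 + 3·19 = 681
Opt4: 4·209 + 2·3 + 3·29 = 929
Opt5: 4·256 + 2·6 + 3·18 = 1090
Opt6: 4·160 + 2·2 + 3·26 = 722
Opt7: 4·78 + 2·7 + 3·6 = 344
Opt8: 4·100 + 2·1 + 3·4 = 414
Opt9: 4·97 + 2·2 + 3·24 = 464
Opt10: 4·171 + 2·8 + 3·30 = 790
Opt11: 4·267 + 2·5 + 3·18 = 1132
Lowest: Opt2 at 200.

Opt2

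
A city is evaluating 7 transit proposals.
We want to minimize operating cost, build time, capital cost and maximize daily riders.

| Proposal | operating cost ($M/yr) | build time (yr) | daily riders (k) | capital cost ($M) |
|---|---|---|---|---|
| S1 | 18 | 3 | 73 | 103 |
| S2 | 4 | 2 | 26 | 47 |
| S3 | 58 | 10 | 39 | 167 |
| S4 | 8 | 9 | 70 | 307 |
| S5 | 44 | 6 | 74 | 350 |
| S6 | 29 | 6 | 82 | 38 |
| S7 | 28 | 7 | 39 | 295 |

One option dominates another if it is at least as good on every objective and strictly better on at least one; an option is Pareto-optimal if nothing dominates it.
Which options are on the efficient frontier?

S1, S2, S4, S6

S1: not dominated.
S2: not dominated (best operating cost).
S3: dominated by S1 (operating cost 18≤58, build time 3≤10, daily riders 73≥39, capital cost 103≤167).
S4: not dominated.
S5: dominated by S6 (operating cost 29≤44, build time 6≤6, daily riders 82≥74, capital cost 38≤350).
S6: not dominated (best daily riders).
S7: dominated by S1 (operating cost 18≤28, build time 3≤7, daily riders 73≥39, capital cost 103≤295).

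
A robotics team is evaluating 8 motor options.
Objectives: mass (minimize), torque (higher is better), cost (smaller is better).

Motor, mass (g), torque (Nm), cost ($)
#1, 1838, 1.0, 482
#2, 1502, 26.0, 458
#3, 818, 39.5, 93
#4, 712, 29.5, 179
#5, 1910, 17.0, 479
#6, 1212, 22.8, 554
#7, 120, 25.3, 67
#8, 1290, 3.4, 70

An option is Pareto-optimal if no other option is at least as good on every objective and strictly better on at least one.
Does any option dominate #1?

Yes

#2 vs #1: mass 1502≤1838, torque 26.0≥1.0, cost 458≤482 — #2 is at least as good on every objective and strictly better on at least one, so #2 dominates #1.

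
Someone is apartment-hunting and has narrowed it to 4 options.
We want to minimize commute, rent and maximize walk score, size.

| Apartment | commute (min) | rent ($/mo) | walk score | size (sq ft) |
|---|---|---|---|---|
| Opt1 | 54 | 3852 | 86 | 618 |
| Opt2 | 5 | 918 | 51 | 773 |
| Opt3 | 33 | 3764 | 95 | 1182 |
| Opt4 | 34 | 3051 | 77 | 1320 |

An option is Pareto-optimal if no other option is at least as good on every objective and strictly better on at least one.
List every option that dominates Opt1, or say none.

Opt3

Opt3: commute 33≤54, rent 3764≤3852, walk score 95≥86, size 1182≥618 — dominates Opt1.
Others (Opt2, Opt4) are each worse than Opt1 on at least one objective.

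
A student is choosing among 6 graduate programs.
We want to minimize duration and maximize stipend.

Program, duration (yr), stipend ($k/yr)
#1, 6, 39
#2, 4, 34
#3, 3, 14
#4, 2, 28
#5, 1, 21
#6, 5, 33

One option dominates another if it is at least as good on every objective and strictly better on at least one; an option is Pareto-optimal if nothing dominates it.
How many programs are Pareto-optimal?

4

#1: not dominated (best stipend).
#2: not dominated.
#3: dominated by #4 (duration 2≤3, stipend 28≥14).
#4: not dominated.
#5: not dominated (best duration).
#6: dominated by #2 (duration 4≤5, stipend 34≥33).
Pareto-optimal: #1, #2, #4, #5 → 4.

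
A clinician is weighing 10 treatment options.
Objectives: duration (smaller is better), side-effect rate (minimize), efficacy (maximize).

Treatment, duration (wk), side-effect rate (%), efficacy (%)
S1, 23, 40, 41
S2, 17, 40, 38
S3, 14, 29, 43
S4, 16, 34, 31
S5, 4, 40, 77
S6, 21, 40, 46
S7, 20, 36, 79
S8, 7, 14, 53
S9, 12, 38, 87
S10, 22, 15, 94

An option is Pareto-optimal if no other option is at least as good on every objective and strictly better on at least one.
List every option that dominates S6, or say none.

S5: duration 4≤21, side-effect rate 40≤40, efficacy 77≥46 — dominates S6.
S7: duration 20≤21, side-effect rate 36≤40, efficacy 79≥46 — dominates S6.
S8: duration 7≤21, side-effect rate 14≤40, efficacy 53≥46 — dominates S6.
S9: duration 12≤21, side-effect rate 38≤40, efficacy 87≥46 — dominates S6.
Others (S1, S2, S3, S4, S10) are each worse than S6 on at least one objective.

S5, S7, S8, S9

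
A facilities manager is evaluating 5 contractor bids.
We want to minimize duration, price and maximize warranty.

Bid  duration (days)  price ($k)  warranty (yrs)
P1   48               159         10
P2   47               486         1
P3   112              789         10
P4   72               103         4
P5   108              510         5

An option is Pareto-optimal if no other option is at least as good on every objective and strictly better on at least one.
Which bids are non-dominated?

P1: not dominated.
P2: not dominated (best duration).
P3: dominated by P1 (duration 48≤112, price 159≤789, warranty 10≥10).
P4: not dominated (best price).
P5: dominated by P1 (duration 48≤108, price 159≤510, warranty 10≥5).

P1, P2, P4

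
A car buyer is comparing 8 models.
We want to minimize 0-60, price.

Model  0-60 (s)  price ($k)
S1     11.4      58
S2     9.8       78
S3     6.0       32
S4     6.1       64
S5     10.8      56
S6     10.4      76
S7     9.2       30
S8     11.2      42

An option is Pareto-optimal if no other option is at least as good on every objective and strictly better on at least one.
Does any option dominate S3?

No

S1: worse on 0-60 (11.4 vs 6.0).
S2: worse on 0-60 (9.8 vs 6.0).
S4: worse on 0-60 (6.1 vs 6.0).
S5: worse on 0-60 (10.8 vs 6.0).
S6: worse on 0-60 (10.4 vs 6.0).
S7: worse on 0-60 (9.2 vs 6.0).
S8: worse on 0-60 (11.2 vs 6.0).
No option is at least as good as S3 on every objective and strictly better on one.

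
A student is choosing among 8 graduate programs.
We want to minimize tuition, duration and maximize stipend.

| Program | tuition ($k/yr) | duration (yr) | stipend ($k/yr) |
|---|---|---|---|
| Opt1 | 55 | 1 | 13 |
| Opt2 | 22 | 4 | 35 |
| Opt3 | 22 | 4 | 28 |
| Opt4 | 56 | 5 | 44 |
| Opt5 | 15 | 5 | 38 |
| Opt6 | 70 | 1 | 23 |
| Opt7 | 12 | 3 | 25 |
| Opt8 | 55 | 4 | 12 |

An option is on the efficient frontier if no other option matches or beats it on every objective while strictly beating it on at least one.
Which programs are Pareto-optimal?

Opt1, Opt2, Opt4, Opt5, Opt6, Opt7

Opt1: not dominated.
Opt2: not dominated.
Opt3: dominated by Opt2 (tuition 22≤22, duration 4≤4, stipend 35≥28).
Opt4: not dominated (best stipend).
Opt5: not dominated.
Opt6: not dominated.
Opt7: not dominated (best tuition).
Opt8: dominated by Opt1 (tuition 55≤55, duration 1≤4, stipend 13≥12).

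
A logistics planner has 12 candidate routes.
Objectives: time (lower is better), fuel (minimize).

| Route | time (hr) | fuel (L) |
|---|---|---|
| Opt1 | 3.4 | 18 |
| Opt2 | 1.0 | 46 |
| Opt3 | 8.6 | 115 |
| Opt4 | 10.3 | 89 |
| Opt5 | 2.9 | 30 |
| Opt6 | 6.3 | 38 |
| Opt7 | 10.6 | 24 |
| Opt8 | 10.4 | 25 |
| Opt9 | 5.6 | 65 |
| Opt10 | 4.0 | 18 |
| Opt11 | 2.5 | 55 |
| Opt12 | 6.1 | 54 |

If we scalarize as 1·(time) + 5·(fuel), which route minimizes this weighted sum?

Opt1: 1·3.4 + 5·18 = 93.4
Opt2: 1·1.0 + 5·46 = 231.0
Opt3: 1·8.6 + 5·115 = 583.6
Opt4: 1·10.3 + 5·89 = 455.3
Opt5: 1·2.9 + 5·30 = 152.9
Opt6: 1·6.3 + 5·38 = 196.3
Opt7: 1·10.6 + 5·24 = 130.6
Opt8: 1·10.4 + 5·25 = 135.4
Opt9: 1·5.6 + 5·65 = 330.6
Opt10: 1·4.0 + 5·18 = 94.0
Opt11: 1·2.5 + 5·55 = 277.5
Opt12: 1·6.1 + 5·54 = 276.1
Lowest: Opt1 at 93.4.

Opt1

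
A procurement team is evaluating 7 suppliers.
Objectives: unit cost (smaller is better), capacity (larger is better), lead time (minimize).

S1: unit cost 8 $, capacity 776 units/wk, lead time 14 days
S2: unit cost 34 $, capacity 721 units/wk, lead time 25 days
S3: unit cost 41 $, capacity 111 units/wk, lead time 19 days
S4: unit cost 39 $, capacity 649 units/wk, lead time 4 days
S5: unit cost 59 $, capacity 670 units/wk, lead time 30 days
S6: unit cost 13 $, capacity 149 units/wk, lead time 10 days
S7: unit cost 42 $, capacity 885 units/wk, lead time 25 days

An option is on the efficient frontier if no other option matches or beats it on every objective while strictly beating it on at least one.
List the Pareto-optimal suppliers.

S1: not dominated (best unit cost).
S2: dominated by S1 (unit cost 8≤34, capacity 776≥721, lead time 14≤25).
S3: dominated by S1 (unit cost 8≤41, capacity 776≥111, lead time 14≤19).
S4: not dominated (best lead time).
S5: dominated by S1 (unit cost 8≤59, capacity 776≥670, lead time 14≤30).
S6: not dominated.
S7: not dominated (best capacity).

S1, S4, S6, S7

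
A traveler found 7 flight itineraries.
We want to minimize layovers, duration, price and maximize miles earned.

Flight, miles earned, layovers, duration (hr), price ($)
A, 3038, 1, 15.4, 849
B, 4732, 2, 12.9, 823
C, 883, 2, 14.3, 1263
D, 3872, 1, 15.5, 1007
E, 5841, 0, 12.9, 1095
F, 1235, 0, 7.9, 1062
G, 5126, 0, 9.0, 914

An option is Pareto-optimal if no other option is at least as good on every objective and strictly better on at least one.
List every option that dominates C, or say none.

B, E, F, G

B: miles earned 4732≥883, layovers 2≤2, duration 12.9≤14.3, price 823≤1263 — dominates C.
E: miles earned 5841≥883, layovers 0≤2, duration 12.9≤14.3, price 1095≤1263 — dominates C.
F: miles earned 1235≥883, layovers 0≤2, duration 7.9≤14.3, price 1062≤1263 — dominates C.
G: miles earned 5126≥883, layovers 0≤2, duration 9.0≤14.3, price 914≤1263 — dominates C.
Others (A, D) are each worse than C on at least one objective.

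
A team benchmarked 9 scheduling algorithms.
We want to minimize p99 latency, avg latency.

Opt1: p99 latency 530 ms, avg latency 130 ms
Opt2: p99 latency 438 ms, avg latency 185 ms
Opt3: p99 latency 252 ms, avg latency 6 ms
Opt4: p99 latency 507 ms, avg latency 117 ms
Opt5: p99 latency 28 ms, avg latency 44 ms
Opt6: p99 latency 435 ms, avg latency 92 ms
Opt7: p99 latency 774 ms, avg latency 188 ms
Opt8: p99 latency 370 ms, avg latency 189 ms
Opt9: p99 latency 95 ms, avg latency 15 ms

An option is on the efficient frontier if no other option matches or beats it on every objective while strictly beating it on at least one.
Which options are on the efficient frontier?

Opt1: dominated by Opt3 (p99 latency 252≤530, avg latency 6≤130).
Opt2: dominated by Opt3 (p99 latency 252≤438, avg latency 6≤185).
Opt3: not dominated (best avg latency).
Opt4: dominated by Opt3 (p99 latency 252≤507, avg latency 6≤117).
Opt5: not dominated (best p99 latency).
Opt6: dominated by Opt3 (p99 latency 252≤435, avg latency 6≤92).
Opt7: dominated by Opt1 (p99 latency 530≤774, avg latency 130≤188).
Opt8: dominated by Opt3 (p99 latency 252≤370, avg latency 6≤189).
Opt9: not dominated.

Opt3, Opt5, Opt9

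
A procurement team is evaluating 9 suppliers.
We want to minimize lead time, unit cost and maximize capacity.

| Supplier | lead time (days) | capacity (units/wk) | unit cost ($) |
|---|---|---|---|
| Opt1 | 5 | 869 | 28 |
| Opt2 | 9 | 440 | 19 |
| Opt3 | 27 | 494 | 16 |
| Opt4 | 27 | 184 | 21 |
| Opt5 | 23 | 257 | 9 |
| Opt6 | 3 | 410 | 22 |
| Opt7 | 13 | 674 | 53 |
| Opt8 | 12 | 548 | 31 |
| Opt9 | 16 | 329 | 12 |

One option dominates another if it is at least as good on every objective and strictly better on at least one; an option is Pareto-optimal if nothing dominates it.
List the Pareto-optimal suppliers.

Opt1, Opt2, Opt3, Opt5, Opt6, Opt9

Opt1: not dominated (best capacity).
Opt2: not dominated.
Opt3: not dominated.
Opt4: dominated by Opt2 (lead time 9≤27, capacity 440≥184, unit cost 19≤21).
Opt5: not dominated (best unit cost).
Opt6: not dominated (best lead time).
Opt7: dominated by Opt1 (lead time 5≤13, capacity 869≥674, unit cost 28≤53).
Opt8: dominated by Opt1 (lead time 5≤12, capacity 869≥548, unit cost 28≤31).
Opt9: not dominated.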